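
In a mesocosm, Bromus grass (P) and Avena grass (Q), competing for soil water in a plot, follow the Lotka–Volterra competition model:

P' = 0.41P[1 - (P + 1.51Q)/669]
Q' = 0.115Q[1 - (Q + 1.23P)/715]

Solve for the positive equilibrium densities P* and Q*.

Setting both brackets to zero gives the nullclines P + 1.51Q = 669 and 1.23P + Q = 715.
Substituting Q = 715 - 1.23P into the first: P(1 - 1.51·1.23) = 669 - 1.51·715.
So P* = -411/-0.857 = 479, and then Q* = 715 - 1.23·479 = 126.

P* ≈ 479, Q* ≈ 126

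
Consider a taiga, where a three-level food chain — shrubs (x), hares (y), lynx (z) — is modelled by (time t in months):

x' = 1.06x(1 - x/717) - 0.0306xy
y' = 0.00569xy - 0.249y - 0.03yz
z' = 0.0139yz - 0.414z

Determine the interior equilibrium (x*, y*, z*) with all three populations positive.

x* ≈ 101, y* ≈ 29.8, z* ≈ 10.8

From dz/dt = 0: 0.0139y* = 0.414, so y* = 29.8.
From dx/dt = 0: 1.06(1 - x*/717) = 0.0306·29.8, giving x* = 717·(1 - 0.86) = 101.
From dy/dt = 0: 0.00569·101 - 0.249 = 0.03z*, so z* = 0.323/0.03 = 10.8.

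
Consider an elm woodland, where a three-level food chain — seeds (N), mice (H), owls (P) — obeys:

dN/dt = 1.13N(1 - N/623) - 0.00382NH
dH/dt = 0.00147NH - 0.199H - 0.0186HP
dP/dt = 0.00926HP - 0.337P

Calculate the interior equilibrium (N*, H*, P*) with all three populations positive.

N* ≈ 546, H* ≈ 36.4, P* ≈ 32.5

From dP/dt = 0: 0.00926H* = 0.337, so H* = 36.4.
From dN/dt = 0: 1.13(1 - N*/623) = 0.00382·36.4, giving N* = 623·(1 - 0.123) = 546.
From dH/dt = 0: 0.00147·546 - 0.199 = 0.0186P*, so P* = 0.604/0.0186 = 32.5.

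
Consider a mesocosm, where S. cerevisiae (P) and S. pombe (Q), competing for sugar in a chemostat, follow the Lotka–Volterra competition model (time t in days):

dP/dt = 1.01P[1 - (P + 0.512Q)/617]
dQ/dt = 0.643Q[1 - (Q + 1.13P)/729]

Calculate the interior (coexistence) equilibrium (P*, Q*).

Setting both brackets to zero gives the nullclines P + 0.512Q = 617 and 1.13P + Q = 729.
Substituting Q = 729 - 1.13P into the first: P(1 - 0.512·1.13) = 617 - 0.512·729.
So P* = 244/0.421 = 578, and then Q* = 729 - 1.13·578 = 75.4.

P* ≈ 578, Q* ≈ 75.4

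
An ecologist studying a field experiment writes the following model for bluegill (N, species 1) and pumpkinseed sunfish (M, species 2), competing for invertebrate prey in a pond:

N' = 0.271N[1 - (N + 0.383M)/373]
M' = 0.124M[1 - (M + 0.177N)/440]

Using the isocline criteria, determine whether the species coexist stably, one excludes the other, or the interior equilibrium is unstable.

stable coexistence

Compare the nullcline intercepts: K1/α12 = 373/0.383 = 974 > K2 = 440; K2/α21 = 440/0.177 = 2490 > K1 = 373.
Since both inequalities hold, each species can invade when rare, so the interior equilibrium is stable.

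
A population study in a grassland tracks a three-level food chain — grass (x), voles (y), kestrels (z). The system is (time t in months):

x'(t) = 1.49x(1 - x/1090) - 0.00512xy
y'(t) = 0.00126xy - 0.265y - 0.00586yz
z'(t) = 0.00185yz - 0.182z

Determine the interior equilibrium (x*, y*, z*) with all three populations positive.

From dz/dt = 0: 0.00185y* = 0.182, so y* = 98.4.
From dx/dt = 0: 1.49(1 - x*/1090) = 0.00512·98.4, giving x* = 1090·(1 - 0.338) = 722.
From dy/dt = 0: 0.00126·722 - 0.265 = 0.00586z*, so z* = 0.644/0.00586 = 110.

x* ≈ 722, y* ≈ 98.4, z* ≈ 110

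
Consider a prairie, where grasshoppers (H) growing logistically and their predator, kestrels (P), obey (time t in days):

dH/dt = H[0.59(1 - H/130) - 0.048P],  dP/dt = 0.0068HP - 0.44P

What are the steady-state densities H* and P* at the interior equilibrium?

From dP/dt = 0 with P > 0: 0.0068H* = 0.44, so H* = 64.7.
Substitute into dH/dt = 0: 0.59(1 - 64.7/130) = 0.048P*.
The bracket is 0.502, giving P* = 0.296/0.048 = 6.17.

H* ≈ 64.7, P* ≈ 6.17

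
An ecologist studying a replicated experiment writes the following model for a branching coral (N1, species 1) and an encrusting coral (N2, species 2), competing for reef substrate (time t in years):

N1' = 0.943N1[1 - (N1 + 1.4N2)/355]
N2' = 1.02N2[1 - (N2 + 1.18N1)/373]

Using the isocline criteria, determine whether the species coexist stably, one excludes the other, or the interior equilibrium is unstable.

Compare the nullcline intercepts: K1/α12 = 355/1.4 = 254 < K2 = 373; K2/α21 = 373/1.18 = 316 < K1 = 355.
Since both are reversed, neither can invade when rare; the interior point is a saddle.

unstable coexistence (outcome depends on initial conditions)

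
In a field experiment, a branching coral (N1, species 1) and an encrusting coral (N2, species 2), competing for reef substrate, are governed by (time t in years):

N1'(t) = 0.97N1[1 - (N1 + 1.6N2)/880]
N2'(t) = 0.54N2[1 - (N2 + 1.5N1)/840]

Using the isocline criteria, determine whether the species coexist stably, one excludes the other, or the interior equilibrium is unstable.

Compare the nullcline intercepts: K1/α12 = 880/1.6 = 550 < K2 = 840; K2/α21 = 840/1.5 = 560 < K1 = 880.
Since both are reversed, neither can invade when rare; the interior point is a saddle.

unstable coexistence (outcome depends on initial conditions)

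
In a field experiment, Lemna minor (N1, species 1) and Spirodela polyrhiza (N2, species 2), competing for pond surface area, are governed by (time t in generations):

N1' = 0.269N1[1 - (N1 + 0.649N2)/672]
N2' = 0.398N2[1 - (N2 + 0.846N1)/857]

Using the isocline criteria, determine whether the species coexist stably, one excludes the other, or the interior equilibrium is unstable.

Compare the nullcline intercepts: K1/α12 = 672/0.649 = 1040 > K2 = 857; K2/α21 = 857/0.846 = 1010 > K1 = 672.
Since both inequalities hold, each species can invade when rare, so the interior equilibrium is stable.

stable coexistence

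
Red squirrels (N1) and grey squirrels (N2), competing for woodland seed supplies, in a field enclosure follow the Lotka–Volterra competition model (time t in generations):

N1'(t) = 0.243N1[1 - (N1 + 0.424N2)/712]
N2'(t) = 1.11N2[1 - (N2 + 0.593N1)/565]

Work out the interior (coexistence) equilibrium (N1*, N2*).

Setting both brackets to zero gives the nullclines N1 + 0.424N2 = 712 and 0.593N1 + N2 = 565.
Substituting N2 = 565 - 0.593N1 into the first: N1(1 - 0.424·0.593) = 712 - 0.424·565.
So N1* = 472/0.749 = 631, and then N2* = 565 - 0.593·631 = 191.

N1* ≈ 631, N2* ≈ 191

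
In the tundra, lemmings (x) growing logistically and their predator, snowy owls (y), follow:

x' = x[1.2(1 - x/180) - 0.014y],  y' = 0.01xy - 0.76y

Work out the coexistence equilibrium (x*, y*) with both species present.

x* ≈ 76, y* ≈ 49.5

From dy/dt = 0 with y > 0: 0.01x* = 0.76, so x* = 76.
Substitute into dx/dt = 0: 1.2(1 - 76/180) = 0.014y*.
The bracket is 0.578, giving y* = 0.693/0.014 = 49.5.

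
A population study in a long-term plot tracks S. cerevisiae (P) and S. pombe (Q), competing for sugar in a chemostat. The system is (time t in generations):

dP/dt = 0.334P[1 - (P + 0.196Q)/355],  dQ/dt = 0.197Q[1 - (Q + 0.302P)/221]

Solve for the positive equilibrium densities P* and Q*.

Setting both brackets to zero gives the nullclines P + 0.196Q = 355 and 0.302P + Q = 221.
Substituting Q = 221 - 0.302P into the first: P(1 - 0.196·0.302) = 355 - 0.196·221.
So P* = 312/0.941 = 331, and then Q* = 221 - 0.302·331 = 121.

P* ≈ 331, Q* ≈ 121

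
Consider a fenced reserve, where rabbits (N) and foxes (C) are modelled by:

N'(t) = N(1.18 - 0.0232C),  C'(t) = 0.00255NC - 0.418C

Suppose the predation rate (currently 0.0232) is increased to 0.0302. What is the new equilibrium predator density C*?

At the interior fixed point, setting dN/dt = 0 with N > 0 fixes C* = (prey growth rate)/(NC coefficient) — independent of the other coefficients.
With the change, C* = 1.18/0.0302 = 39.1; it falls from 50.9.

C* ≈ 39.1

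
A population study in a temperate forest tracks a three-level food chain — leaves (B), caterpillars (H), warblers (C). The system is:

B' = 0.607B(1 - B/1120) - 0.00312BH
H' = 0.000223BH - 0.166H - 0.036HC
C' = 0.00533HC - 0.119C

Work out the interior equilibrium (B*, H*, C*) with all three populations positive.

From dC/dt = 0: 0.00533H* = 0.119, so H* = 22.3.
From dB/dt = 0: 0.607(1 - B*/1120) = 0.00312·22.3, giving B* = 1120·(1 - 0.115) = 991.
From dH/dt = 0: 0.000223·991 - 0.166 = 0.036C*, so C* = 0.0551/0.036 = 1.53.

B* ≈ 991, H* ≈ 22.3, C* ≈ 1.53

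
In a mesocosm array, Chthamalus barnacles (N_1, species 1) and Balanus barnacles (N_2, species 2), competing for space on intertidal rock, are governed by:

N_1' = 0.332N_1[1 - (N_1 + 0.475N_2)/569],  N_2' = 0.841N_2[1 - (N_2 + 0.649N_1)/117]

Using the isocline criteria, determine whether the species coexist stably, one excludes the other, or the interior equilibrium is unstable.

Compare the nullcline intercepts: K1/α12 = 569/0.475 = 1200 > K2 = 117; K2/α21 = 117/0.649 = 180 < K1 = 569.
Since the inequalities point opposite ways, species 1 can invade but species 2 cannot.

species 1 excludes species 2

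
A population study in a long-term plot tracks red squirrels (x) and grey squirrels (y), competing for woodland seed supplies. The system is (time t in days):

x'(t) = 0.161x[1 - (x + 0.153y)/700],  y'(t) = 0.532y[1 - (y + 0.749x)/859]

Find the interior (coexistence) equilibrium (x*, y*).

Setting both brackets to zero gives the nullclines x + 0.153y = 700 and 0.749x + y = 859.
Substituting y = 859 - 0.749x into the first: x(1 - 0.153·0.749) = 700 - 0.153·859.
So x* = 569/0.885 = 642, and then y* = 859 - 0.749·642 = 378.

x* ≈ 642, y* ≈ 378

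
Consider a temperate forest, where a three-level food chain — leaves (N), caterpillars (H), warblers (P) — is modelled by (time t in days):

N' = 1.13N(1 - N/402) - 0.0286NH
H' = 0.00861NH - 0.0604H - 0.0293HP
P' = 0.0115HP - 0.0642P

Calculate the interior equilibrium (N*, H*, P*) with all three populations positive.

N* ≈ 345, H* ≈ 5.58, P* ≈ 99.4

From dP/dt = 0: 0.0115H* = 0.0642, so H* = 5.58.
From dN/dt = 0: 1.13(1 - N*/402) = 0.0286·5.58, giving N* = 402·(1 - 0.141) = 345.
From dH/dt = 0: 0.00861·345 - 0.0604 = 0.0293P*, so P* = 2.91/0.0293 = 99.4.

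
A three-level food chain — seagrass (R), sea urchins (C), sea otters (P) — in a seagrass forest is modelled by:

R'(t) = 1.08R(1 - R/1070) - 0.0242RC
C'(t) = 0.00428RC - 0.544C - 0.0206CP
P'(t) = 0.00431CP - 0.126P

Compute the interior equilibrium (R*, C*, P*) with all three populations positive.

R* ≈ 369, C* ≈ 29.2, P* ≈ 50.3

From dP/dt = 0: 0.00431C* = 0.126, so C* = 29.2.
From dR/dt = 0: 1.08(1 - R*/1070) = 0.0242·29.2, giving R* = 1070·(1 - 0.655) = 369.
From dC/dt = 0: 0.00428·369 - 0.544 = 0.0206P*, so P* = 1.04/0.0206 = 50.3.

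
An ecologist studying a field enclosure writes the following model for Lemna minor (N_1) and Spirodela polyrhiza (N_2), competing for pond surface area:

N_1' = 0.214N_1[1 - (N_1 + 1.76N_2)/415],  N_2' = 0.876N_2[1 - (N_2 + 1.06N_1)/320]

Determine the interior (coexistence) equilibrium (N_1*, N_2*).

Setting both brackets to zero gives the nullclines N_1 + 1.76N_2 = 415 and 1.06N_1 + N_2 = 320.
Substituting N_2 = 320 - 1.06N_1 into the first: N_1(1 - 1.76·1.06) = 415 - 1.76·320.
So N_1* = -148/-0.866 = 171, and then N_2* = 320 - 1.06·171 = 139.

N_1* ≈ 171, N_2* ≈ 139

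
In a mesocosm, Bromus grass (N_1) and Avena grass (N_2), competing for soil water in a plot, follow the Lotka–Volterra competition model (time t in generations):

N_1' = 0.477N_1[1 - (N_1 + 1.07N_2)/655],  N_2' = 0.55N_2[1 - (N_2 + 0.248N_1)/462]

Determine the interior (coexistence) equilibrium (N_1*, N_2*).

N_1* ≈ 219, N_2* ≈ 408

Setting both brackets to zero gives the nullclines N_1 + 1.07N_2 = 655 and 0.248N_1 + N_2 = 462.
Substituting N_2 = 462 - 0.248N_1 into the first: N_1(1 - 1.07·0.248) = 655 - 1.07·462.
So N_1* = 161/0.735 = 219, and then N_2* = 462 - 0.248·219 = 408.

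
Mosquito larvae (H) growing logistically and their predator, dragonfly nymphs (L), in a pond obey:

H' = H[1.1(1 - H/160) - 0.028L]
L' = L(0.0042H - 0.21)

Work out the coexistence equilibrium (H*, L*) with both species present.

H* ≈ 50, L* ≈ 27

From dL/dt = 0 with L > 0: 0.0042H* = 0.21, so H* = 50.
Substitute into dH/dt = 0: 1.1(1 - 50/160) = 0.028L*.
The bracket is 0.688, giving L* = 0.756/0.028 = 27.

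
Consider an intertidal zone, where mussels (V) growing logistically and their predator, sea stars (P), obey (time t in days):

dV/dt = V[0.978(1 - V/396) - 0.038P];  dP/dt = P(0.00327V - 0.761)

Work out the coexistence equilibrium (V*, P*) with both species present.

From dP/dt = 0 with P > 0: 0.00327V* = 0.761, so V* = 233.
Substitute into dV/dt = 0: 0.978(1 - 233/396) = 0.038P*.
The bracket is 0.412, giving P* = 0.403/0.038 = 10.6.

V* ≈ 233, P* ≈ 10.6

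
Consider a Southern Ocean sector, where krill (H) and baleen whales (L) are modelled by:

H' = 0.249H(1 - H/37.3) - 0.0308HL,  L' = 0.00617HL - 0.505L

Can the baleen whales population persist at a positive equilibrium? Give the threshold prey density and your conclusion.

The predator equation gives dL/dt > 0 only when H > 0.505/0.00617 = 81.8.
Without the predator, H → K = 37.3. Since 37.3 < 81.8, the predator cannot invade.

Threshold H = 81.8; K < 81.8, so no, the predator goes extinct.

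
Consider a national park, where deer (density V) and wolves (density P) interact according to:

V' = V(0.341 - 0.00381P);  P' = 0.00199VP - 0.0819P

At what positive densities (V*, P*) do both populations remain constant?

Set dP/dt = 0 with P > 0: 0.00199V - 0.0819 = 0, so V* = 0.0819/0.00199 = 41.2.
Set dV/dt = 0 with V > 0: 0.341 - 0.00381P = 0, so P* = 0.341/0.00381 = 89.5.

V* ≈ 41.2, P* ≈ 89.5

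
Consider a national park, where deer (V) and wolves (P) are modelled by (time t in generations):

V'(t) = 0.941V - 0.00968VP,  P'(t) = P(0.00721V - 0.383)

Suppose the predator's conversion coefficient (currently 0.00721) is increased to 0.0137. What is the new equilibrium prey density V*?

V* ≈ 28

At the interior fixed point, setting dP/dt = 0 with P > 0 fixes V* = (predator death rate)/(VP coefficient) — independent of the other coefficients.
With the change, V* = 0.383/0.0137 = 28; it falls from 53.1.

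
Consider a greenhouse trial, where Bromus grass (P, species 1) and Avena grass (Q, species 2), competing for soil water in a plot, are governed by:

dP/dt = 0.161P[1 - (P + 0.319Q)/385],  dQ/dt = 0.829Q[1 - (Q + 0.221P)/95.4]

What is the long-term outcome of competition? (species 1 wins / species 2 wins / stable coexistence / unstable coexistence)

Compare the nullcline intercepts: K1/α12 = 385/0.319 = 1210 > K2 = 95.4; K2/α21 = 95.4/0.221 = 432 > K1 = 385.
Since both inequalities hold, each species can invade when rare, so the interior equilibrium is stable.

stable coexistence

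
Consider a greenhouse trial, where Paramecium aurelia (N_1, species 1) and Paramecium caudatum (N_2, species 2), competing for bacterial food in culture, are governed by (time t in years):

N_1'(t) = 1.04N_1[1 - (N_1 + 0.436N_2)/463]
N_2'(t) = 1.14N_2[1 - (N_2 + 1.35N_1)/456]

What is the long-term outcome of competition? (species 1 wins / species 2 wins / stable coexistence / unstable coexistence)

Compare the nullcline intercepts: K1/α12 = 463/0.436 = 1060 > K2 = 456; K2/α21 = 456/1.35 = 338 < K1 = 463.
Since the inequalities point opposite ways, species 1 can invade but species 2 cannot.

species 1 excludes species 2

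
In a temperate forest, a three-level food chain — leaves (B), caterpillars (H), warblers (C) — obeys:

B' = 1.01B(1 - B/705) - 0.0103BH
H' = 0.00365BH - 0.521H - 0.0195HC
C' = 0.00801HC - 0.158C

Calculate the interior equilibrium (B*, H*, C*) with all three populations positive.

From dC/dt = 0: 0.00801H* = 0.158, so H* = 19.7.
From dB/dt = 0: 1.01(1 - B*/705) = 0.0103·19.7, giving B* = 705·(1 - 0.201) = 563.
From dH/dt = 0: 0.00365·563 - 0.521 = 0.0195C*, so C* = 1.53/0.0195 = 78.7.

B* ≈ 563, H* ≈ 19.7, C* ≈ 78.7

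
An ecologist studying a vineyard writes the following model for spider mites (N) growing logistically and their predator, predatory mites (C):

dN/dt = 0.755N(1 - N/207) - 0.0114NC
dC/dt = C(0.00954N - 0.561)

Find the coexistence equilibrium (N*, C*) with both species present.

N* ≈ 58.8, C* ≈ 47.4

From dC/dt = 0 with C > 0: 0.00954N* = 0.561, so N* = 58.8.
Substitute into dN/dt = 0: 0.755(1 - 58.8/207) = 0.0114C*.
The bracket is 0.716, giving C* = 0.541/0.0114 = 47.4.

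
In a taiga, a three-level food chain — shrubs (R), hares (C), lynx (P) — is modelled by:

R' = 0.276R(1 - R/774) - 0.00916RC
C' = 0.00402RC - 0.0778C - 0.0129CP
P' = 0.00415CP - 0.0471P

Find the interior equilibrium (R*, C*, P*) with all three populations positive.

From dP/dt = 0: 0.00415C* = 0.0471, so C* = 11.3.
From dR/dt = 0: 0.276(1 - R*/774) = 0.00916·11.3, giving R* = 774·(1 - 0.377) = 482.
From dC/dt = 0: 0.00402·482 - 0.0778 = 0.0129P*, so P* = 1.86/0.0129 = 144.

R* ≈ 482, C* ≈ 11.3, P* ≈ 144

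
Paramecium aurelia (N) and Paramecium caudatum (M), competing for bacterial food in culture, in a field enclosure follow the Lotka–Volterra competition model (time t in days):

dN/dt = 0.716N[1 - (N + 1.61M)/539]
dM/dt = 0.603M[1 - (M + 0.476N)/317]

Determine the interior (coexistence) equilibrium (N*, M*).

N* ≈ 123, M* ≈ 259

Setting both brackets to zero gives the nullclines N + 1.61M = 539 and 0.476N + M = 317.
Substituting M = 317 - 0.476N into the first: N(1 - 1.61·0.476) = 539 - 1.61·317.
So N* = 28.6/0.234 = 123, and then M* = 317 - 0.476·123 = 259.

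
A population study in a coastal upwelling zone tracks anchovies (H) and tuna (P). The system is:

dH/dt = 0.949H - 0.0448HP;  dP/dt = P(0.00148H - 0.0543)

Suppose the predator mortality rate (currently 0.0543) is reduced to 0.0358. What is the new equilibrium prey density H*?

H* ≈ 24.2

At the interior fixed point, setting dP/dt = 0 with P > 0 fixes H* = (predator death rate)/(HP coefficient) — independent of the other coefficients.
With the change, H* = 0.0358/0.00148 = 24.2; it falls from 36.7.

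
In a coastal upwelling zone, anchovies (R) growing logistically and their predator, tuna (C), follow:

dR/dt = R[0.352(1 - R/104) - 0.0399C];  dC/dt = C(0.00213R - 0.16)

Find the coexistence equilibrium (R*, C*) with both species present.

From dC/dt = 0 with C > 0: 0.00213R* = 0.16, so R* = 75.1.
Substitute into dR/dt = 0: 0.352(1 - 75.1/104) = 0.0399C*.
The bracket is 0.278, giving C* = 0.0978/0.0399 = 2.45.

R* ≈ 75.1, C* ≈ 2.45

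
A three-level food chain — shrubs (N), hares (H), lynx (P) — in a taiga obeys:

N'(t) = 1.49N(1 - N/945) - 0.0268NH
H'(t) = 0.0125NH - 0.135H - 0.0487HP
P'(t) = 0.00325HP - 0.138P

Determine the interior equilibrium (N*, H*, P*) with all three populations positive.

N* ≈ 223, H* ≈ 42.5, P* ≈ 54.5

From dP/dt = 0: 0.00325H* = 0.138, so H* = 42.5.
From dN/dt = 0: 1.49(1 - N*/945) = 0.0268·42.5, giving N* = 945·(1 - 0.764) = 223.
From dH/dt = 0: 0.0125·223 - 0.135 = 0.0487P*, so P* = 2.66/0.0487 = 54.5.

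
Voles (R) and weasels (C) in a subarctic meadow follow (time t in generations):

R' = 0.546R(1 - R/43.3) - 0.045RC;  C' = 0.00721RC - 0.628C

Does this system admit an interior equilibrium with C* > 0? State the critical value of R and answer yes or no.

Threshold R = 87.1; K < 87.1, so no, the predator goes extinct.

The predator equation gives dC/dt > 0 only when R > 0.628/0.00721 = 87.1.
Without the predator, R → K = 43.3. Since 43.3 < 87.1, the predator cannot invade.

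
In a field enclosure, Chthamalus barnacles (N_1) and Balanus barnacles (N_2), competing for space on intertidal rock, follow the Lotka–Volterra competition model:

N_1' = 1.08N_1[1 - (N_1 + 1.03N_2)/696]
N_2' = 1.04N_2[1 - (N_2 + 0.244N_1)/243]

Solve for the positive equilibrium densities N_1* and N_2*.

Setting both brackets to zero gives the nullclines N_1 + 1.03N_2 = 696 and 0.244N_1 + N_2 = 243.
Substituting N_2 = 243 - 0.244N_1 into the first: N_1(1 - 1.03·0.244) = 696 - 1.03·243.
So N_1* = 446/0.749 = 595, and then N_2* = 243 - 0.244·595 = 97.7.

N_1* ≈ 595, N_2* ≈ 97.7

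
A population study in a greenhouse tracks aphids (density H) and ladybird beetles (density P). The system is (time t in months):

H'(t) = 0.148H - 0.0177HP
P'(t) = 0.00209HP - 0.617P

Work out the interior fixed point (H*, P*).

H* ≈ 295, P* ≈ 8.36

Set dP/dt = 0 with P > 0: 0.00209H - 0.617 = 0, so H* = 0.617/0.00209 = 295.
Set dH/dt = 0 with H > 0: 0.148 - 0.0177P = 0, so P* = 0.148/0.0177 = 8.36.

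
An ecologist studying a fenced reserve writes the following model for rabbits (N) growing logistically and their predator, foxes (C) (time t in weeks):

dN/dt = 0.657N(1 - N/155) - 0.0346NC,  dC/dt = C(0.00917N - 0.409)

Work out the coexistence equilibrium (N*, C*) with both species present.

N* ≈ 44.6, C* ≈ 13.5

From dC/dt = 0 with C > 0: 0.00917N* = 0.409, so N* = 44.6.
Substitute into dN/dt = 0: 0.657(1 - 44.6/155) = 0.0346C*.
The bracket is 0.712, giving C* = 0.468/0.0346 = 13.5.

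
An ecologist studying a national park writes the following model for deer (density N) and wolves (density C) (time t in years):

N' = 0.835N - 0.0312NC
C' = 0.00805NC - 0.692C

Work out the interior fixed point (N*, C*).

Set dC/dt = 0 with C > 0: 0.00805N - 0.692 = 0, so N* = 0.692/0.00805 = 86.
Set dN/dt = 0 with N > 0: 0.835 - 0.0312C = 0, so C* = 0.835/0.0312 = 26.8.

N* ≈ 86, C* ≈ 26.8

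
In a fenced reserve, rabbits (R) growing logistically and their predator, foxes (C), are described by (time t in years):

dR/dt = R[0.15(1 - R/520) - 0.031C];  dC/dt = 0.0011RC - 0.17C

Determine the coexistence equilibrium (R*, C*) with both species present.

From dC/dt = 0 with C > 0: 0.0011R* = 0.17, so R* = 155.
Substitute into dR/dt = 0: 0.15(1 - 155/520) = 0.031C*.
The bracket is 0.703, giving C* = 0.105/0.031 = 3.4.

R* ≈ 155, C* ≈ 3.4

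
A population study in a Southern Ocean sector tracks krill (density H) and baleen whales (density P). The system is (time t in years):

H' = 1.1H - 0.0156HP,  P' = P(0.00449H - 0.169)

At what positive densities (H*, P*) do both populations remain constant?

Set dP/dt = 0 with P > 0: 0.00449H - 0.169 = 0, so H* = 0.169/0.00449 = 37.6.
Set dH/dt = 0 with H > 0: 1.1 - 0.0156P = 0, so P* = 1.1/0.0156 = 70.5.

H* ≈ 37.6, P* ≈ 70.5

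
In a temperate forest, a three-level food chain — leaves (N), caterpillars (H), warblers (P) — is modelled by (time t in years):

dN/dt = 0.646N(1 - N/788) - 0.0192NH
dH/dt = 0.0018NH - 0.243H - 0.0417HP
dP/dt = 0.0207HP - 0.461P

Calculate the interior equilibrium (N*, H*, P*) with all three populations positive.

From dP/dt = 0: 0.0207H* = 0.461, so H* = 22.3.
From dN/dt = 0: 0.646(1 - N*/788) = 0.0192·22.3, giving N* = 788·(1 - 0.662) = 266.
From dH/dt = 0: 0.0018·266 - 0.243 = 0.0417P*, so P* = 0.237/0.0417 = 5.67.

N* ≈ 266, H* ≈ 22.3, P* ≈ 5.67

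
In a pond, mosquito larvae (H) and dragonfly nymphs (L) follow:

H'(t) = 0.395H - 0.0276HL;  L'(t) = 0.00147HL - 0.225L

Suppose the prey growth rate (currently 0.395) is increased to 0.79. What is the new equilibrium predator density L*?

L* ≈ 28.6

At the interior fixed point, setting dH/dt = 0 with H > 0 fixes L* = (prey growth rate)/(HL coefficient) — independent of the other coefficients.
With the change, L* = 0.79/0.0276 = 28.6; it rises from 14.3.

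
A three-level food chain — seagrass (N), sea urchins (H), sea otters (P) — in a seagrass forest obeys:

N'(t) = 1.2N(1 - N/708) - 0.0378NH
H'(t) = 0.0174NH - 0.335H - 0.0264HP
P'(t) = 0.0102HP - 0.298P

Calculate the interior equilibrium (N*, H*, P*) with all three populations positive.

N* ≈ 56.4, H* ≈ 29.2, P* ≈ 24.5

From dP/dt = 0: 0.0102H* = 0.298, so H* = 29.2.
From dN/dt = 0: 1.2(1 - N*/708) = 0.0378·29.2, giving N* = 708·(1 - 0.92) = 56.4.
From dH/dt = 0: 0.0174·56.4 - 0.335 = 0.0264P*, so P* = 0.647/0.0264 = 24.5.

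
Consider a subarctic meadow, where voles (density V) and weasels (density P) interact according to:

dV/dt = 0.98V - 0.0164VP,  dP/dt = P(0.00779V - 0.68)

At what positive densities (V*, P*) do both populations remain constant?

V* ≈ 87.3, P* ≈ 59.8

Set dP/dt = 0 with P > 0: 0.00779V - 0.68 = 0, so V* = 0.68/0.00779 = 87.3.
Set dV/dt = 0 with V > 0: 0.98 - 0.0164P = 0, so P* = 0.98/0.0164 = 59.8.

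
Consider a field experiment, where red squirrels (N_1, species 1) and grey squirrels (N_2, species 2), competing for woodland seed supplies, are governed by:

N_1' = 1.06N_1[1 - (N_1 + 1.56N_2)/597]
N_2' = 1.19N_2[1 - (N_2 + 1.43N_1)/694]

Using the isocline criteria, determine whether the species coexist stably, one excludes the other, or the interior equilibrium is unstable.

Compare the nullcline intercepts: K1/α12 = 597/1.56 = 383 < K2 = 694; K2/α21 = 694/1.43 = 485 < K1 = 597.
Since both are reversed, neither can invade when rare; the interior point is a saddle.

unstable coexistence (outcome depends on initial conditions)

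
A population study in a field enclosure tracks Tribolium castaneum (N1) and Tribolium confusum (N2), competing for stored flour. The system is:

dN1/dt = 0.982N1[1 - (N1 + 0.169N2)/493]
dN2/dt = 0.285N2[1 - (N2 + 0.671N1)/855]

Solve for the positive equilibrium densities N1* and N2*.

N1* ≈ 393, N2* ≈ 591

Setting both brackets to zero gives the nullclines N1 + 0.169N2 = 493 and 0.671N1 + N2 = 855.
Substituting N2 = 855 - 0.671N1 into the first: N1(1 - 0.169·0.671) = 493 - 0.169·855.
So N1* = 349/0.887 = 393, and then N2* = 855 - 0.671·393 = 591.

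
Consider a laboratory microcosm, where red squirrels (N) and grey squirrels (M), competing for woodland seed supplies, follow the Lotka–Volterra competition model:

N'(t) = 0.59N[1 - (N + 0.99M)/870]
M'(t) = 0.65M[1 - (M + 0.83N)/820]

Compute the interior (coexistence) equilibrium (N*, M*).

N* ≈ 326, M* ≈ 549

Setting both brackets to zero gives the nullclines N + 0.99M = 870 and 0.83N + M = 820.
Substituting M = 820 - 0.83N into the first: N(1 - 0.99·0.83) = 870 - 0.99·820.
So N* = 58.2/0.178 = 326, and then M* = 820 - 0.83·326 = 549.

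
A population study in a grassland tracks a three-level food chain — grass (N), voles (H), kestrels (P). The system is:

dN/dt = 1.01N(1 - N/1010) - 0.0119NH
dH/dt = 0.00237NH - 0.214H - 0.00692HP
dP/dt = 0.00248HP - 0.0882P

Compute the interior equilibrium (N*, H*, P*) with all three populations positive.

From dP/dt = 0: 0.00248H* = 0.0882, so H* = 35.6.
From dN/dt = 0: 1.01(1 - N*/1010) = 0.0119·35.6, giving N* = 1010·(1 - 0.419) = 587.
From dH/dt = 0: 0.00237·587 - 0.214 = 0.00692P*, so P* = 1.18/0.00692 = 170.

N* ≈ 587, H* ≈ 35.6, P* ≈ 170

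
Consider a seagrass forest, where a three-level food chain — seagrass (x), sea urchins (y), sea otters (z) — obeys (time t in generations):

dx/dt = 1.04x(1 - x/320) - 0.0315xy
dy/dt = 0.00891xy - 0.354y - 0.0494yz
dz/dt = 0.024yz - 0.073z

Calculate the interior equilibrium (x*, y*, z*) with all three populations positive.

From dz/dt = 0: 0.024y* = 0.073, so y* = 3.04.
From dx/dt = 0: 1.04(1 - x*/320) = 0.0315·3.04, giving x* = 320·(1 - 0.0921) = 291.
From dy/dt = 0: 0.00891·291 - 0.354 = 0.0494z*, so z* = 2.23/0.0494 = 45.2.

x* ≈ 291, y* ≈ 3.04, z* ≈ 45.2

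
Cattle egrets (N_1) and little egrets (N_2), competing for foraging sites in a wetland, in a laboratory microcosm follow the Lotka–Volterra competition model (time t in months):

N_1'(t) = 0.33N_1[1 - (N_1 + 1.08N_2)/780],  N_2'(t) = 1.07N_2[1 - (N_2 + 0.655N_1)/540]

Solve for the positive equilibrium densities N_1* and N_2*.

Setting both brackets to zero gives the nullclines N_1 + 1.08N_2 = 780 and 0.655N_1 + N_2 = 540.
Substituting N_2 = 540 - 0.655N_1 into the first: N_1(1 - 1.08·0.655) = 780 - 1.08·540.
So N_1* = 197/0.293 = 673, and then N_2* = 540 - 0.655·673 = 99.5.

N_1* ≈ 673, N_2* ≈ 99.5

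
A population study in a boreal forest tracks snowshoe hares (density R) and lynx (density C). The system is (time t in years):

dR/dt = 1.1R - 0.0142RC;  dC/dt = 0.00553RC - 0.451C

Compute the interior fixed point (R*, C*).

R* ≈ 81.6, C* ≈ 77.5

Set dC/dt = 0 with C > 0: 0.00553R - 0.451 = 0, so R* = 0.451/0.00553 = 81.6.
Set dR/dt = 0 with R > 0: 1.1 - 0.0142C = 0, so C* = 1.1/0.0142 = 77.5.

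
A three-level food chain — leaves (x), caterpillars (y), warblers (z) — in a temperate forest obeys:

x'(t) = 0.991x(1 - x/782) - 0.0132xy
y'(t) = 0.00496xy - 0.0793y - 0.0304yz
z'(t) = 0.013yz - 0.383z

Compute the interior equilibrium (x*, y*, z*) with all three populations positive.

x* ≈ 475, y* ≈ 29.5, z* ≈ 74.9

From dz/dt = 0: 0.013y* = 0.383, so y* = 29.5.
From dx/dt = 0: 0.991(1 - x*/782) = 0.0132·29.5, giving x* = 782·(1 - 0.392) = 475.
From dy/dt = 0: 0.00496·475 - 0.0793 = 0.0304z*, so z* = 2.28/0.0304 = 74.9.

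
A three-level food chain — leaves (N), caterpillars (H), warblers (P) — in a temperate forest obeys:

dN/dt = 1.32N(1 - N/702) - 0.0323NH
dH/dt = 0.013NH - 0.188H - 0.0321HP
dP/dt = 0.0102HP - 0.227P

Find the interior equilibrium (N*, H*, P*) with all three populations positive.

N* ≈ 320, H* ≈ 22.3, P* ≈ 124

From dP/dt = 0: 0.0102H* = 0.227, so H* = 22.3.
From dN/dt = 0: 1.32(1 - N*/702) = 0.0323·22.3, giving N* = 702·(1 - 0.545) = 320.
From dH/dt = 0: 0.013·320 - 0.188 = 0.0321P*, so P* = 3.97/0.0321 = 124.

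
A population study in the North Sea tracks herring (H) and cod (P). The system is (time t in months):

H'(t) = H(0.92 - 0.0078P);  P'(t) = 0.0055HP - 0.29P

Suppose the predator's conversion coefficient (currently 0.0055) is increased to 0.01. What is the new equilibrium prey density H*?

H* ≈ 29

At the interior fixed point, setting dP/dt = 0 with P > 0 fixes H* = (predator death rate)/(HP coefficient) — independent of the other coefficients.
With the change, H* = 0.29/0.01 = 29; it falls from 52.7.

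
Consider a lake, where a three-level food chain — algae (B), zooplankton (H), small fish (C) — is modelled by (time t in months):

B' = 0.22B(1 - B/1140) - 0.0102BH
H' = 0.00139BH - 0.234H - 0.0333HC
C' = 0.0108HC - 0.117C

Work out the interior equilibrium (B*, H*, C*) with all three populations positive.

From dC/dt = 0: 0.0108H* = 0.117, so H* = 10.8.
From dB/dt = 0: 0.22(1 - B*/1140) = 0.0102·10.8, giving B* = 1140·(1 - 0.502) = 567.
From dH/dt = 0: 0.00139·567 - 0.234 = 0.0333C*, so C* = 0.555/0.0333 = 16.7.

B* ≈ 567, H* ≈ 10.8, C* ≈ 16.7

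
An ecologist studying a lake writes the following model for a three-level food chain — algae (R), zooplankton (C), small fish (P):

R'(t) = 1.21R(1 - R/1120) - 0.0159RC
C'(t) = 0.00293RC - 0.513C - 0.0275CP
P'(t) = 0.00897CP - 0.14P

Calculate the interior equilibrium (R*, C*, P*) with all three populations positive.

From dP/dt = 0: 0.00897C* = 0.14, so C* = 15.6.
From dR/dt = 0: 1.21(1 - R*/1120) = 0.0159·15.6, giving R* = 1120·(1 - 0.205) = 890.
From dC/dt = 0: 0.00293·890 - 0.513 = 0.0275P*, so P* = 2.1/0.0275 = 76.2.

R* ≈ 890, C* ≈ 15.6, P* ≈ 76.2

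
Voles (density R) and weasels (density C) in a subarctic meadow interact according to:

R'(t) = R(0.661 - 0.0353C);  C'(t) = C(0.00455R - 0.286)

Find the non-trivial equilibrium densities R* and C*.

R* ≈ 62.9, C* ≈ 18.7

Set dC/dt = 0 with C > 0: 0.00455R - 0.286 = 0, so R* = 0.286/0.00455 = 62.9.
Set dR/dt = 0 with R > 0: 0.661 - 0.0353C = 0, so C* = 0.661/0.0353 = 18.7.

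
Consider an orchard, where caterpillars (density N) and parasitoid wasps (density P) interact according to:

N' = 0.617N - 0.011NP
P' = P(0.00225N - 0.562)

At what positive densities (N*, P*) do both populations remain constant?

Set dP/dt = 0 with P > 0: 0.00225N - 0.562 = 0, so N* = 0.562/0.00225 = 250.
Set dN/dt = 0 with N > 0: 0.617 - 0.011P = 0, so P* = 0.617/0.011 = 56.1.

N* ≈ 250, P* ≈ 56.1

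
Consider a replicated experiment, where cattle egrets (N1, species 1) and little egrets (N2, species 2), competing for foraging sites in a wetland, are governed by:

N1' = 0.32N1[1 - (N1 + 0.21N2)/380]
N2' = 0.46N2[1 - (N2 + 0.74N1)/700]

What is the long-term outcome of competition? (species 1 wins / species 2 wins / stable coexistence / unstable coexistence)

Compare the nullcline intercepts: K1/α12 = 380/0.21 = 1810 > K2 = 700; K2/α21 = 700/0.74 = 946 > K1 = 380.
Since both inequalities hold, each species can invade when rare, so the interior equilibrium is stable.

stable coexistence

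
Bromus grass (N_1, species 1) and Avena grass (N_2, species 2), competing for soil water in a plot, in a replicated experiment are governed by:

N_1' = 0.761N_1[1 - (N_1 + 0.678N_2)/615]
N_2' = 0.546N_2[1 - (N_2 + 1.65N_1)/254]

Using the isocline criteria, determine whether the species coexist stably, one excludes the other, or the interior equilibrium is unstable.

Compare the nullcline intercepts: K1/α12 = 615/0.678 = 907 > K2 = 254; K2/α21 = 254/1.65 = 154 < K1 = 615.
Since the inequalities point opposite ways, species 1 can invade but species 2 cannot.

species 1 excludes species 2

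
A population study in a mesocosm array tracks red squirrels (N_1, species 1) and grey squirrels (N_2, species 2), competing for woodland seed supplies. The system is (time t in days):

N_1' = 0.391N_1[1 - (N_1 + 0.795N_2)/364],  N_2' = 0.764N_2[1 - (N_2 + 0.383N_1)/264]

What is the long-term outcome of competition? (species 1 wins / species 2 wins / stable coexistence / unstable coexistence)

stable coexistence

Compare the nullcline intercepts: K1/α12 = 364/0.795 = 458 > K2 = 264; K2/α21 = 264/0.383 = 689 > K1 = 364.
Since both inequalities hold, each species can invade when rare, so the interior equilibrium is stable.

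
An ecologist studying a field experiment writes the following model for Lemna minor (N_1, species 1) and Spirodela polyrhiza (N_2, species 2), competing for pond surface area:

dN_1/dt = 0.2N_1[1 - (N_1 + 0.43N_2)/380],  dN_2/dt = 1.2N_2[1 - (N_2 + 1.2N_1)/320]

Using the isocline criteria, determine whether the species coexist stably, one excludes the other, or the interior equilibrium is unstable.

Compare the nullcline intercepts: K1/α12 = 380/0.43 = 884 > K2 = 320; K2/α21 = 320/1.2 = 267 < K1 = 380.
Since the inequalities point opposite ways, species 1 can invade but species 2 cannot.

species 1 excludes species 2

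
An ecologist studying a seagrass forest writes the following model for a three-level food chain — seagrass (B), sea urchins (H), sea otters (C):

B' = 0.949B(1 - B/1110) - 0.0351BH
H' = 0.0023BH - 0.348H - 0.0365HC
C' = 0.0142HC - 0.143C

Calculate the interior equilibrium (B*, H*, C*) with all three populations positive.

From dC/dt = 0: 0.0142H* = 0.143, so H* = 10.1.
From dB/dt = 0: 0.949(1 - B*/1110) = 0.0351·10.1, giving B* = 1110·(1 - 0.372) = 697.
From dH/dt = 0: 0.0023·697 - 0.348 = 0.0365C*, so C* = 1.25/0.0365 = 34.4.

B* ≈ 697, H* ≈ 10.1, C* ≈ 34.4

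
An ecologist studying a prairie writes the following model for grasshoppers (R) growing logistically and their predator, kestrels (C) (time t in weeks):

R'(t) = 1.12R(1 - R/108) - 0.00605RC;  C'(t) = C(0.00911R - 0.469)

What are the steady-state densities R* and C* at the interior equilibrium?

From dC/dt = 0 with C > 0: 0.00911R* = 0.469, so R* = 51.5.
Substitute into dR/dt = 0: 1.12(1 - 51.5/108) = 0.00605C*.
The bracket is 0.523, giving C* = 0.586/0.00605 = 96.9.

R* ≈ 51.5, C* ≈ 96.9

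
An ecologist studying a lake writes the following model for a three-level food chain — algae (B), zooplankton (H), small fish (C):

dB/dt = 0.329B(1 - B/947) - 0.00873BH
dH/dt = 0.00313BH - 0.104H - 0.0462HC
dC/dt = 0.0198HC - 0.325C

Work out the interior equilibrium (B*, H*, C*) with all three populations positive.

B* ≈ 535, H* ≈ 16.4, C* ≈ 34

From dC/dt = 0: 0.0198H* = 0.325, so H* = 16.4.
From dB/dt = 0: 0.329(1 - B*/947) = 0.00873·16.4, giving B* = 947·(1 - 0.436) = 535.
From dH/dt = 0: 0.00313·535 - 0.104 = 0.0462C*, so C* = 1.57/0.0462 = 34.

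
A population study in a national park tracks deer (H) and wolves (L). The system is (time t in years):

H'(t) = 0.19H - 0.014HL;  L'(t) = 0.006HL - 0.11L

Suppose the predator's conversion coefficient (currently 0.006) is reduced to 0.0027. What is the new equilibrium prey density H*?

At the interior fixed point, setting dL/dt = 0 with L > 0 fixes H* = (predator death rate)/(HL coefficient) — independent of the other coefficients.
With the change, H* = 0.11/0.0027 = 40.7; it rises from 18.3.

H* ≈ 40.7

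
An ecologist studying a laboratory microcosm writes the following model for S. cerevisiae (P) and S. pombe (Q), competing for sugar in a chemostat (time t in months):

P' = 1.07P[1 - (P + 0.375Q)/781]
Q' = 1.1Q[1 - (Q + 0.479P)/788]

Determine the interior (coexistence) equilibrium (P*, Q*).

Setting both brackets to zero gives the nullclines P + 0.375Q = 781 and 0.479P + Q = 788.
Substituting Q = 788 - 0.479P into the first: P(1 - 0.375·0.479) = 781 - 0.375·788.
So P* = 486/0.82 = 592, and then Q* = 788 - 0.479·592 = 505.

P* ≈ 592, Q* ≈ 505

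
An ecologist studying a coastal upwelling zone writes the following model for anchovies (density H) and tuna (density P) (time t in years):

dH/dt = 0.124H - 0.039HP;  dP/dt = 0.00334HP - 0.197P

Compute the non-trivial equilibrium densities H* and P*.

Set dP/dt = 0 with P > 0: 0.00334H - 0.197 = 0, so H* = 0.197/0.00334 = 59.
Set dH/dt = 0 with H > 0: 0.124 - 0.039P = 0, so P* = 0.124/0.039 = 3.18.

H* ≈ 59, P* ≈ 3.18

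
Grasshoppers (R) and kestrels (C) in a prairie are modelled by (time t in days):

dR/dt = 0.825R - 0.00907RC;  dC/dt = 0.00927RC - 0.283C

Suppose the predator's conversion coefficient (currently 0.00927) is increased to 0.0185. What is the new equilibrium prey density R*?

At the interior fixed point, setting dC/dt = 0 with C > 0 fixes R* = (predator death rate)/(RC coefficient) — independent of the other coefficients.
With the change, R* = 0.283/0.0185 = 15.3; it falls from 30.5.

R* ≈ 15.3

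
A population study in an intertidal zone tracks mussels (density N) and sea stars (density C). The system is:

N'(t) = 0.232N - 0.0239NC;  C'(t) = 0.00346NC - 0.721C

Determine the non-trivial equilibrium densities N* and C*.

N* ≈ 208, C* ≈ 9.71

Set dC/dt = 0 with C > 0: 0.00346N - 0.721 = 0, so N* = 0.721/0.00346 = 208.
Set dN/dt = 0 with N > 0: 0.232 - 0.0239C = 0, so C* = 0.232/0.0239 = 9.71.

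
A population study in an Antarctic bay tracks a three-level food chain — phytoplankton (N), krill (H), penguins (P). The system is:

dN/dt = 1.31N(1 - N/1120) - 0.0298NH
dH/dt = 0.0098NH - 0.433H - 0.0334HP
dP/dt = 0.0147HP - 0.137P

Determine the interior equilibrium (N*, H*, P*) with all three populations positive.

From dP/dt = 0: 0.0147H* = 0.137, so H* = 9.32.
From dN/dt = 0: 1.31(1 - N*/1120) = 0.0298·9.32, giving N* = 1120·(1 - 0.212) = 883.
From dH/dt = 0: 0.0098·883 - 0.433 = 0.0334P*, so P* = 8.22/0.0334 = 246.

N* ≈ 883, H* ≈ 9.32, P* ≈ 246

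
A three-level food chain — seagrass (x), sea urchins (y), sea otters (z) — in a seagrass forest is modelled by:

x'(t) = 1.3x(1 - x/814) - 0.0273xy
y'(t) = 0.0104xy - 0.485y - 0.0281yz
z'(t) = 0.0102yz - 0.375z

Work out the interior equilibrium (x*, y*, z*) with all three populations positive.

x* ≈ 186, y* ≈ 36.8, z* ≈ 51.4

From dz/dt = 0: 0.0102y* = 0.375, so y* = 36.8.
From dx/dt = 0: 1.3(1 - x*/814) = 0.0273·36.8, giving x* = 814·(1 - 0.772) = 186.
From dy/dt = 0: 0.0104·186 - 0.485 = 0.0281z*, so z* = 1.44/0.0281 = 51.4.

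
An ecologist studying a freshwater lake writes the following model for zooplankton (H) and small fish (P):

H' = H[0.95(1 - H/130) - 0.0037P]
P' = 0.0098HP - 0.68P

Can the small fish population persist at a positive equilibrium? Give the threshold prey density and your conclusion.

The predator equation gives dP/dt > 0 only when H > 0.68/0.0098 = 69.4.
Without the predator, H → K = 130. Since 130 > 69.4, the predator can invade and persist.

Threshold H = 69.4; K > 69.4, so yes, the predator persists.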